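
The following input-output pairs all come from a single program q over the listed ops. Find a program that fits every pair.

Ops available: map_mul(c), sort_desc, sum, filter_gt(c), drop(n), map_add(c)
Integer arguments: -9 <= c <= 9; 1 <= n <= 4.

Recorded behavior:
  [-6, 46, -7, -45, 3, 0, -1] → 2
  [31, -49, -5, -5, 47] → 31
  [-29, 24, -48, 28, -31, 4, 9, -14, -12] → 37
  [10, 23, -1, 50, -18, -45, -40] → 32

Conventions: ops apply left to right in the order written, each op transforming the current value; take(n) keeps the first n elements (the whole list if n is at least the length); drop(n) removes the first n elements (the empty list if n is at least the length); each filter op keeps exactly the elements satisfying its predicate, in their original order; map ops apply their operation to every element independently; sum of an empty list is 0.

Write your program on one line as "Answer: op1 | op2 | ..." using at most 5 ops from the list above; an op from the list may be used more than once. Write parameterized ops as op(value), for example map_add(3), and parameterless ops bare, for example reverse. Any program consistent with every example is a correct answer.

sort_desc | drop(1) | filter_gt(-2) | sum

Check, running the answer program on each example:
  [-6, 46, -7, -45, 3, 0, -1] -> [46, 3, 0, -1, -6, -7, -45] -> [3, 0, -1, -6, -7, -45] -> [3, 0, -1] -> 2
  [31, -49, -5, -5, 47] -> [47, 31, -5, -5, -49] -> [31, -5, -5, -49] -> [31] -> 31
  [-29, 24, -48, 28, -31, 4, 9, -14, -12] -> [28, 24, 9, 4, -12, -14, -29, -31, -48] -> [24, 9, 4, -12, -14, -29, -31, -48] -> [24, 9, 4] -> 37
  [10, 23, -1, 50, -18, -45, -40] -> [50, 23, 10, -1, -18, -40, -45] -> [23, 10, -1, -18, -40, -45] -> [23, 10, -1] -> 32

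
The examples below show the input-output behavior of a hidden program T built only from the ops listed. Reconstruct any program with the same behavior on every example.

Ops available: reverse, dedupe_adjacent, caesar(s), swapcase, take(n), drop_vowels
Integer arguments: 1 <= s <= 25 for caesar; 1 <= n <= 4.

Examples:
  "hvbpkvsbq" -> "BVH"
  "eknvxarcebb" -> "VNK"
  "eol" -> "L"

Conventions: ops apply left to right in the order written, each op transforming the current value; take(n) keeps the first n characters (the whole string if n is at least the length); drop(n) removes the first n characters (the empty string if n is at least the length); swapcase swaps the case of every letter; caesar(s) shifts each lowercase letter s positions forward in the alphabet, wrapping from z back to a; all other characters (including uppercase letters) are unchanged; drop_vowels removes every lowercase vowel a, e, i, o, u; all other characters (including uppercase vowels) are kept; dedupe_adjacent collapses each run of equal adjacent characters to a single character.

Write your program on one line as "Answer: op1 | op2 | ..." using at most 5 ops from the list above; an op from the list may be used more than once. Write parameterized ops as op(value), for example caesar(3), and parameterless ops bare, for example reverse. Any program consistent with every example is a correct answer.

drop_vowels | dedupe_adjacent | take(3) | swapcase | reverse

Check, running the answer program on each example:
  "hvbpkvsbq" -> "hvbpkvsbq" -> "hvbpkvsbq" -> "hvb" -> "HVB" -> "BVH"
  "eknvxarcebb" -> "knvxrcbb" -> "knvxrcb" -> "knv" -> "KNV" -> "VNK"
  "eol" -> "l" -> "l" -> "l" -> "L" -> "L"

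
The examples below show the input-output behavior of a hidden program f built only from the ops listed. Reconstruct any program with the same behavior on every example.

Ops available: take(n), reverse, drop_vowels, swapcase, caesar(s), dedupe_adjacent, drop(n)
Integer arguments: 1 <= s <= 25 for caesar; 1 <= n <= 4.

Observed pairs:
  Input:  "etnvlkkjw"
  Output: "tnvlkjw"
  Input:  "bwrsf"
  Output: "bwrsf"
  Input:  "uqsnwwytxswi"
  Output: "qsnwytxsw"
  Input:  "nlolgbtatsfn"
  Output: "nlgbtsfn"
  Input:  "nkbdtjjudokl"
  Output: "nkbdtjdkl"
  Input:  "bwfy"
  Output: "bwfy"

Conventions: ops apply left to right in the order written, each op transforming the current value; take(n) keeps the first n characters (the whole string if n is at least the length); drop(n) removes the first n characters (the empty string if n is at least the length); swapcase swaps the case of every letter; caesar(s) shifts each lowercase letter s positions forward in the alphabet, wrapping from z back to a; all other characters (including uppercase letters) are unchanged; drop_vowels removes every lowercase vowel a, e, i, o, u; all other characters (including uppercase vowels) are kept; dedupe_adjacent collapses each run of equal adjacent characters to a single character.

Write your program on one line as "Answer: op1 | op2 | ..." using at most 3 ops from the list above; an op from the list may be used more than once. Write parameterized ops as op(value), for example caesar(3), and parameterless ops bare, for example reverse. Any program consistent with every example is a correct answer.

drop_vowels | dedupe_adjacent

Check, running the answer program on each example:
  "etnvlkkjw" -> "tnvlkkjw" -> "tnvlkjw"
  "bwrsf" -> "bwrsf" -> "bwrsf"
  "uqsnwwytxswi" -> "qsnwwytxsw" -> "qsnwytxsw"
  "nlolgbtatsfn" -> "nllgbttsfn" -> "nlgbtsfn"
  "nkbdtjjudokl" -> "nkbdtjjdkl" -> "nkbdtjdkl"
  "bwfy" -> "bwfy" -> "bwfy"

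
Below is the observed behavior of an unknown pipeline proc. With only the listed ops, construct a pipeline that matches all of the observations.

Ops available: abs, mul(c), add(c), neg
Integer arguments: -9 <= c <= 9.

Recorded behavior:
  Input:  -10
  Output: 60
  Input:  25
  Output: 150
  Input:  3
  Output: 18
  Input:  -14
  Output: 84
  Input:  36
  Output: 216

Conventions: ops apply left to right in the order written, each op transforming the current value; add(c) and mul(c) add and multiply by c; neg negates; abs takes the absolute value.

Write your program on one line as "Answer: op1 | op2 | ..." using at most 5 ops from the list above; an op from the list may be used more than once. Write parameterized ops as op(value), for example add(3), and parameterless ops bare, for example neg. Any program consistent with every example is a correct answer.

neg | abs | mul(-6) | abs

Check, running the answer program on each example:
  -10 -> 10 -> 10 -> -60 -> 60
  25 -> -25 -> 25 -> -150 -> 150
  3 -> -3 -> 3 -> -18 -> 18
  -14 -> 14 -> 14 -> -84 -> 84
  36 -> -36 -> 36 -> -216 -> 216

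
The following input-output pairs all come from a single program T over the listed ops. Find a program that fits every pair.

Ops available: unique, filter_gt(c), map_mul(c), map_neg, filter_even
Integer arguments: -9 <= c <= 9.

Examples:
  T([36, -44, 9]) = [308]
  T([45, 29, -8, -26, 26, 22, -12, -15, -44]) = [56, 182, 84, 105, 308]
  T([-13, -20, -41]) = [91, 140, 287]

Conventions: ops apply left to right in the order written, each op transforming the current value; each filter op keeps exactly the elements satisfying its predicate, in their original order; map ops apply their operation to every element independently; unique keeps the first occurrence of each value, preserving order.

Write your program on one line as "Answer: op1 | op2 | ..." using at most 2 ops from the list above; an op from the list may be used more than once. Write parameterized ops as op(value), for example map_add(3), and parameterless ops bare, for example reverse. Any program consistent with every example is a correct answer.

map_mul(-7) | filter_gt(9)

Check, running the answer program on each example:
  [36, -44, 9] -> [-252, 308, -63] -> [308]
  [45, 29, -8, -26, 26, 22, -12, -15, -44] -> [-315, -203, 56, 182, -182, -154, 84, 105, 308] -> [56, 182, 84, 105, 308]
  [-13, -20, -41] -> [91, 140, 287] -> [91, 140, 287]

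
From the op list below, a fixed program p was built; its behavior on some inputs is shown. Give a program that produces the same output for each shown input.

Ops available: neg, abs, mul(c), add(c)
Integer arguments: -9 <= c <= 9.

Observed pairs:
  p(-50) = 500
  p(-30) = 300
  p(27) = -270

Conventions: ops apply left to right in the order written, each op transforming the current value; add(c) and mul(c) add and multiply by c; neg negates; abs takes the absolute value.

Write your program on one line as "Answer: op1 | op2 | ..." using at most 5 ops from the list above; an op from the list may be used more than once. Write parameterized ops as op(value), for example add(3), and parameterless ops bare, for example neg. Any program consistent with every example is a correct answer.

neg | mul(-5) | mul(2) | neg

Check, running the answer program on each example:
  -50 -> 50 -> -250 -> -500 -> 500
  -30 -> 30 -> -150 -> -300 -> 300
  27 -> -27 -> 135 -> 270 -> -270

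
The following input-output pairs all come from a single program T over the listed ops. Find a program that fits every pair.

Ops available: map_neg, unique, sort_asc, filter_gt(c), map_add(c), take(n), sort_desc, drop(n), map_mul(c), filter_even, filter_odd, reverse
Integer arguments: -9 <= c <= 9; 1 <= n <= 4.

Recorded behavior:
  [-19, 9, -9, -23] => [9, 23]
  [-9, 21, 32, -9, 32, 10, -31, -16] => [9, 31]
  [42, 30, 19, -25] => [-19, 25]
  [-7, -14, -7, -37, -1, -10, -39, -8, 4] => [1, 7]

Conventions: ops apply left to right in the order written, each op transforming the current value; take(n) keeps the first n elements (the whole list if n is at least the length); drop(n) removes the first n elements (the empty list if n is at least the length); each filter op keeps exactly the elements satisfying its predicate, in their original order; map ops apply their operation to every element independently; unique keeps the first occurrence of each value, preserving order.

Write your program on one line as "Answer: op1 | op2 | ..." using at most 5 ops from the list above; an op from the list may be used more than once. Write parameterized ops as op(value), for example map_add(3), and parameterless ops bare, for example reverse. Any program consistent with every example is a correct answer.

drop(2) | map_neg | filter_odd | sort_asc | take(2)

Check, running the answer program on each example:
  [-19, 9, -9, -23] -> [-9, -23] -> [9, 23] -> [9, 23] -> [9, 23] -> [9, 23]
  [-9, 21, 32, -9, 32, 10, -31, -16] -> [32, -9, 32, 10, -31, -16] -> [-32, 9, -32, -10, 31, 16] -> [9, 31] -> [9, 31] -> [9, 31]
  [42, 30, 19, -25] -> [19, -25] -> [-19, 25] -> [-19, 25] -> [-19, 25] -> [-19, 25]
  [-7, -14, -7, -37, -1, -10, -39, -8, 4] -> [-7, -37, -1, -10, -39, -8, 4] -> [7, 37, 1, 10, 39, 8, -4] -> [7, 37, 1, 39] -> [1, 7, 37, 39] -> [1, 7]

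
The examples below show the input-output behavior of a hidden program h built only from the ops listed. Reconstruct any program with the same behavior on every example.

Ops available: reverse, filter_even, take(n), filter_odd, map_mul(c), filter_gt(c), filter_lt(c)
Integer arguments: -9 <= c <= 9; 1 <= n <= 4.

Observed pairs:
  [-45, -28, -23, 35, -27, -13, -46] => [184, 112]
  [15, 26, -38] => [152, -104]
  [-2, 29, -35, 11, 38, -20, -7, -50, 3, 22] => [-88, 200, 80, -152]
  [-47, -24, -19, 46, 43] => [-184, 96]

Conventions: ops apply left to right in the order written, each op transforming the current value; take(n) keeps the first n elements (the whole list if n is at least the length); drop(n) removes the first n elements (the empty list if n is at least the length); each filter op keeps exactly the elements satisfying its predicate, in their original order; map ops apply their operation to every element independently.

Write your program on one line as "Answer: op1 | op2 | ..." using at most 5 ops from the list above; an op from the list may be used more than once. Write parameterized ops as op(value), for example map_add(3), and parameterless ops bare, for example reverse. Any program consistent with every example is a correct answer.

filter_even | map_mul(-1) | map_mul(4) | reverse | take(4)

Check, running the answer program on each example:
  [-45, -28, -23, 35, -27, -13, -46] -> [-28, -46] -> [28, 46] -> [112, 184] -> [184, 112] -> [184, 112]
  [15, 26, -38] -> [26, -38] -> [-26, 38] -> [-104, 152] -> [152, -104] -> [152, -104]
  [-2, 29, -35, 11, 38, -20, -7, -50, 3, 22] -> [-2, 38, -20, -50, 22] -> [2, -38, 20, 50, -22] -> [8, -152, 80, 200, -88] -> [-88, 200, 80, -152, 8] -> [-88, 200, 80, -152]
  [-47, -24, -19, 46, 43] -> [-24, 46] -> [24, -46] -> [96, -184] -> [-184, 96] -> [-184, 96]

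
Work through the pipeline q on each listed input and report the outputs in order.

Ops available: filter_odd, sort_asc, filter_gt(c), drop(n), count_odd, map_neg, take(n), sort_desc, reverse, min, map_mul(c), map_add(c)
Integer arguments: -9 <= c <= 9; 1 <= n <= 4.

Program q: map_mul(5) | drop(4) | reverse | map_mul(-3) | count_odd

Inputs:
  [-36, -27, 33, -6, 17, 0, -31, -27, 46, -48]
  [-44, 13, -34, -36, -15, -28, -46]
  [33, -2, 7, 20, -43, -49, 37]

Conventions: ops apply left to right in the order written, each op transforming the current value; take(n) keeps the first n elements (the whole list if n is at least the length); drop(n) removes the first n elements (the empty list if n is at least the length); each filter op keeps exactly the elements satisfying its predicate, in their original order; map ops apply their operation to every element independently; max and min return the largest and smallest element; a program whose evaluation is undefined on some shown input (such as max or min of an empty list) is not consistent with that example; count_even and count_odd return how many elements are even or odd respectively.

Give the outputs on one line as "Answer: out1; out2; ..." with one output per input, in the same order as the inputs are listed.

Execution, op by op:
  [-36, -27, 33, -6, 17, 0, -31, -27, 46, -48] -> [-180, -135, 165, -30, 85, 0, -155, -135, 230, -240] -> [85, 0, -155, -135, 230, -240] -> [-240, 230, -135, -155, 0, 85] -> [720, -690, 405, 465, 0, -255] -> 3
  [-44, 13, -34, -36, -15, -28, -46] -> [-220, 65, -170, -180, -75, -140, -230] -> [-75, -140, -230] -> [-230, -140, -75] -> [690, 420, 225] -> 1
  [33, -2, 7, 20, -43, -49, 37] -> [165, -10, 35, 100, -215, -245, 185] -> [-215, -245, 185] -> [185, -245, -215] -> [-555, 735, 645] -> 3

3; 1; 3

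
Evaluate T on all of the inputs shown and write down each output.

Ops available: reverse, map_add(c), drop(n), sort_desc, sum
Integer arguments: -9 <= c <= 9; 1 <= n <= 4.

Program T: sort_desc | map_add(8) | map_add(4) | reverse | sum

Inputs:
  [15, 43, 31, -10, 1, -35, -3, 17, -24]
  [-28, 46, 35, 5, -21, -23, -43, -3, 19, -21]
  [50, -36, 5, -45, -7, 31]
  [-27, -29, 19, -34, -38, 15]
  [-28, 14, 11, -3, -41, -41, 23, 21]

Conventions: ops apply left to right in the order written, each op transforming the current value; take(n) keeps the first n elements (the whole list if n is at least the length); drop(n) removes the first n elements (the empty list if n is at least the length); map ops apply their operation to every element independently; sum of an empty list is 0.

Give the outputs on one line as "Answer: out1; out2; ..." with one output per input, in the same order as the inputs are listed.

Execution, op by op:
  [15, 43, 31, -10, 1, -35, -3, 17, -24] -> [43, 31, 17, 15, 1, -3, -10, -24, -35] -> [51, 39, 25, 23, 9, 5, -2, -16, -27] -> [55, 43, 29, 27, 13, 9, 2, -12, -23] -> [-23, -12, 2, 9, 13, 27, 29, 43, 55] -> 143
  [-28, 46, 35, 5, -21, -23, -43, -3, 19, -21] -> [46, 35, 19, 5, -3, -21, -21, -23, -28, -43] -> [54, 43, 27, 13, 5, -13, -13, -15, -20, -35] -> [58, 47, 31, 17, 9, -9, -9, -11, -16, -31] -> [-31, -16, -11, -9, -9, 9, 17, 31, 47, 58] -> 86
  [50, -36, 5, -45, -7, 31] -> [50, 31, 5, -7, -36, -45] -> [58, 39, 13, 1, -28, -37] -> [62, 43, 17, 5, -24, -33] -> [-33, -24, 5, 17, 43, 62] -> 70
  [-27, -29, 19, -34, -38, 15] -> [19, 15, -27, -29, -34, -38] -> [27, 23, -19, -21, -26, -30] -> [31, 27, -15, -17, -22, -26] -> [-26, -22, -17, -15, 27, 31] -> -22
  [-28, 14, 11, -3, -41, -41, 23, 21] -> [23, 21, 14, 11, -3, -28, -41, -41] -> [31, 29, 22, 19, 5, -20, -33, -33] -> [35, 33, 26, 23, 9, -16, -29, -29] -> [-29, -29, -16, 9, 23, 26, 33, 35] -> 52

143; 86; 70; -22; 52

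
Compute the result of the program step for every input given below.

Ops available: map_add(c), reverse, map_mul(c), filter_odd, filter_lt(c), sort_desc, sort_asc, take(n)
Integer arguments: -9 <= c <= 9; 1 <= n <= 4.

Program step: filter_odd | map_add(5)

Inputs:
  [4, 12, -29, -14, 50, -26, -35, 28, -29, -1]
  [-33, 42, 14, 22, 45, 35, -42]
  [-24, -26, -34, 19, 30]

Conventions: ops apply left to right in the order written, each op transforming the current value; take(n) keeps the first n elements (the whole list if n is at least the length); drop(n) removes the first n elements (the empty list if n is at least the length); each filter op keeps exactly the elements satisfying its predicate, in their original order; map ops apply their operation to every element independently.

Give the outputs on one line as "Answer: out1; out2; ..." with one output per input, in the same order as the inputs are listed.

[-24, -30, -24, 4]; [-28, 50, 40]; [24]

Execution, op by op:
  [4, 12, -29, -14, 50, -26, -35, 28, -29, -1] -> [-29, -35, -29, -1] -> [-24, -30, -24, 4]
  [-33, 42, 14, 22, 45, 35, -42] -> [-33, 45, 35] -> [-28, 50, 40]
  [-24, -26, -34, 19, 30] -> [19] -> [24]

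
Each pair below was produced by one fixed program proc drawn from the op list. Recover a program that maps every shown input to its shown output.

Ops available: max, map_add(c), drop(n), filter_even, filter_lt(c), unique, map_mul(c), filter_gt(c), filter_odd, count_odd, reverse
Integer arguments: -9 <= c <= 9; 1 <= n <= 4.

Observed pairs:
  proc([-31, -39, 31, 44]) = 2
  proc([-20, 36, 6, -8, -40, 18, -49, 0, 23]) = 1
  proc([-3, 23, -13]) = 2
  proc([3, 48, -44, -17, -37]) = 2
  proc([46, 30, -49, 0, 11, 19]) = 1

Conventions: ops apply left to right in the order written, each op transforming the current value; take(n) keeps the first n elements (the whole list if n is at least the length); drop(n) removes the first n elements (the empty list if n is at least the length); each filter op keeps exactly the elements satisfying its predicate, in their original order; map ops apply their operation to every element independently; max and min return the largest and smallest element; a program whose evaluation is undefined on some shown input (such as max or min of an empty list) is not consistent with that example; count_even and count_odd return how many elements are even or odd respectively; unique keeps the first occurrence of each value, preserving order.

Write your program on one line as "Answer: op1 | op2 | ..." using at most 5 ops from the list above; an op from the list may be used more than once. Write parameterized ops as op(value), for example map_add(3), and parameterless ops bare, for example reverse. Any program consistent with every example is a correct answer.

filter_lt(0) | map_add(-2) | filter_odd | count_odd

Check, running the answer program on each example:
  [-31, -39, 31, 44] -> [-31, -39] -> [-33, -41] -> [-33, -41] -> 2
  [-20, 36, 6, -8, -40, 18, -49, 0, 23] -> [-20, -8, -40, -49] -> [-22, -10, -42, -51] -> [-51] -> 1
  [-3, 23, -13] -> [-3, -13] -> [-5, -15] -> [-5, -15] -> 2
  [3, 48, -44, -17, -37] -> [-44, -17, -37] -> [-46, -19, -39] -> [-19, -39] -> 2
  [46, 30, -49, 0, 11, 19] -> [-49] -> [-51] -> [-51] -> 1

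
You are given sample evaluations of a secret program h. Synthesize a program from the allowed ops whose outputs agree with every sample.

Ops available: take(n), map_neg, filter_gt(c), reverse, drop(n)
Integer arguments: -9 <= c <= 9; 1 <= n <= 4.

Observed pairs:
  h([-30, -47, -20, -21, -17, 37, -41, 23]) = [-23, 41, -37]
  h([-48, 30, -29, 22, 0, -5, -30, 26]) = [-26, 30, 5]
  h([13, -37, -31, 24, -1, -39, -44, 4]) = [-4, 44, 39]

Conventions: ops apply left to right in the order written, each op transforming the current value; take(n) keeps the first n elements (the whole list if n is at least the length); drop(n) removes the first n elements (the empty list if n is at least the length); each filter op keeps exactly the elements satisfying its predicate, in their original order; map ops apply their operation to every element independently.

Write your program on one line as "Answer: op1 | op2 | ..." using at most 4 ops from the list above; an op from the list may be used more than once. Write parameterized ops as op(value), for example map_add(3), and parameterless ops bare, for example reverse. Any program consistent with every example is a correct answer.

map_neg | reverse | take(3)

Check, running the answer program on each example:
  [-30, -47, -20, -21, -17, 37, -41, 23] -> [30, 47, 20, 21, 17, -37, 41, -23] -> [-23, 41, -37, 17, 21, 20, 47, 30] -> [-23, 41, -37]
  [-48, 30, -29, 22, 0, -5, -30, 26] -> [48, -30, 29, -22, 0, 5, 30, -26] -> [-26, 30, 5, 0, -22, 29, -30, 48] -> [-26, 30, 5]
  [13, -37, -31, 24, -1, -39, -44, 4] -> [-13, 37, 31, -24, 1, 39, 44, -4] -> [-4, 44, 39, 1, -24, 31, 37, -13] -> [-4, 44, 39]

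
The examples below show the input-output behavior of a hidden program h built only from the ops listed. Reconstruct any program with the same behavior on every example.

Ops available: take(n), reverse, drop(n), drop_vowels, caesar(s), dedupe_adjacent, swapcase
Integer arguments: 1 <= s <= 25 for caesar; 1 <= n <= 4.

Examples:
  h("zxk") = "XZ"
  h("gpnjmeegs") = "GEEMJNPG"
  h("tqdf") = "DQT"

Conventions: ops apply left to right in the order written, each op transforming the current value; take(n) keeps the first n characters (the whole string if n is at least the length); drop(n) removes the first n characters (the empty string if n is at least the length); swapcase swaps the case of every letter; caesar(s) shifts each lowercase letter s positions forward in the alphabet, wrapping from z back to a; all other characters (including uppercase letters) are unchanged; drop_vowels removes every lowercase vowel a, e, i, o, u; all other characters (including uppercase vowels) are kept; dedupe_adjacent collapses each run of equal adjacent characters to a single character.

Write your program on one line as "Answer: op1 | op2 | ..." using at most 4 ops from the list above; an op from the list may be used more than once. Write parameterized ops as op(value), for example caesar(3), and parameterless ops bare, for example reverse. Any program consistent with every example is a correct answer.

reverse | drop(1) | swapcase

Check, running the answer program on each example:
  "zxk" -> "kxz" -> "xz" -> "XZ"
  "gpnjmeegs" -> "sgeemjnpg" -> "geemjnpg" -> "GEEMJNPG"
  "tqdf" -> "fdqt" -> "dqt" -> "DQT"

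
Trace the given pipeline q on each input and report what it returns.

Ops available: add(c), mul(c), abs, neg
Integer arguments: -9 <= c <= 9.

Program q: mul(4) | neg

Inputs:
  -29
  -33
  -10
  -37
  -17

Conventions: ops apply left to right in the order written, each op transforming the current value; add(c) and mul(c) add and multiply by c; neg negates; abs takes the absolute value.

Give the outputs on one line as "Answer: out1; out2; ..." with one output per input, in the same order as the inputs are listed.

Execution, op by op:
  -29 -> -116 -> 116
  -33 -> -132 -> 132
  -10 -> -40 -> 40
  -37 -> -148 -> 148
  -17 -> -68 -> 68

116; 132; 40; 148; 68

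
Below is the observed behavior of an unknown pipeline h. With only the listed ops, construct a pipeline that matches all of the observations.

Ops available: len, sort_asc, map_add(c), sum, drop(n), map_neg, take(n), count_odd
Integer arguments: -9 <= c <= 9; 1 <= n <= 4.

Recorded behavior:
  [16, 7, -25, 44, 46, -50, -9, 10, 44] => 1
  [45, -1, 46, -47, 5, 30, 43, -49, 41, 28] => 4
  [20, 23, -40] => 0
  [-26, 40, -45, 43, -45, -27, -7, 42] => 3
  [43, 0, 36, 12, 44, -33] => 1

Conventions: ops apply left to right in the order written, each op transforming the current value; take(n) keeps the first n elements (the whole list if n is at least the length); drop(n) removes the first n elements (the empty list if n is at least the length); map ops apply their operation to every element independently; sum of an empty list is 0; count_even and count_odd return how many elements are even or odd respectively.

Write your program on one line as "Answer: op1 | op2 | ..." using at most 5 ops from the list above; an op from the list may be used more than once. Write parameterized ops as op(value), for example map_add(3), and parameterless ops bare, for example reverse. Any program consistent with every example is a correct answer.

drop(4) | map_neg | sort_asc | count_odd

Check, running the answer program on each example:
  [16, 7, -25, 44, 46, -50, -9, 10, 44] -> [46, -50, -9, 10, 44] -> [-46, 50, 9, -10, -44] -> [-46, -44, -10, 9, 50] -> 1
  [45, -1, 46, -47, 5, 30, 43, -49, 41, 28] -> [5, 30, 43, -49, 41, 28] -> [-5, -30, -43, 49, -41, -28] -> [-43, -41, -30, -28, -5, 49] -> 4
  [20, 23, -40] -> [] -> [] -> [] -> 0
  [-26, 40, -45, 43, -45, -27, -7, 42] -> [-45, -27, -7, 42] -> [45, 27, 7, -42] -> [-42, 7, 27, 45] -> 3
  [43, 0, 36, 12, 44, -33] -> [44, -33] -> [-44, 33] -> [-44, 33] -> 1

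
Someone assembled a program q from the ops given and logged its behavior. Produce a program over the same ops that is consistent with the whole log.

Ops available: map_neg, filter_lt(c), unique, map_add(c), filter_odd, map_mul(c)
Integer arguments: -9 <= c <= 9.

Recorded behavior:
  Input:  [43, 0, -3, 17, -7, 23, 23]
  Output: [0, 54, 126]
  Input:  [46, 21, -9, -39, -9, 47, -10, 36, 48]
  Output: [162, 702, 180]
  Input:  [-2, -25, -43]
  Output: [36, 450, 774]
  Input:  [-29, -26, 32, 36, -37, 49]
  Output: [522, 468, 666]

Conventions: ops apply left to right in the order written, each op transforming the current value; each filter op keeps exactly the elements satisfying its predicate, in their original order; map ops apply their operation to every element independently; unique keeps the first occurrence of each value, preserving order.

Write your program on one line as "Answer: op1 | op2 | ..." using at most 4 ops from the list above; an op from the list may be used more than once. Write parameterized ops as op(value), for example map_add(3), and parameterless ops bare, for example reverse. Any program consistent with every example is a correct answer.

filter_lt(5) | map_mul(-3) | unique | map_mul(6)

Check, running the answer program on each example:
  [43, 0, -3, 17, -7, 23, 23] -> [0, -3, -7] -> [0, 9, 21] -> [0, 9, 21] -> [0, 54, 126]
  [46, 21, -9, -39, -9, 47, -10, 36, 48] -> [-9, -39, -9, -10] -> [27, 117, 27, 30] -> [27, 117, 30] -> [162, 702, 180]
  [-2, -25, -43] -> [-2, -25, -43] -> [6, 75, 129] -> [6, 75, 129] -> [36, 450, 774]
  [-29, -26, 32, 36, -37, 49] -> [-29, -26, -37] -> [87, 78, 111] -> [87, 78, 111] -> [522, 468, 666]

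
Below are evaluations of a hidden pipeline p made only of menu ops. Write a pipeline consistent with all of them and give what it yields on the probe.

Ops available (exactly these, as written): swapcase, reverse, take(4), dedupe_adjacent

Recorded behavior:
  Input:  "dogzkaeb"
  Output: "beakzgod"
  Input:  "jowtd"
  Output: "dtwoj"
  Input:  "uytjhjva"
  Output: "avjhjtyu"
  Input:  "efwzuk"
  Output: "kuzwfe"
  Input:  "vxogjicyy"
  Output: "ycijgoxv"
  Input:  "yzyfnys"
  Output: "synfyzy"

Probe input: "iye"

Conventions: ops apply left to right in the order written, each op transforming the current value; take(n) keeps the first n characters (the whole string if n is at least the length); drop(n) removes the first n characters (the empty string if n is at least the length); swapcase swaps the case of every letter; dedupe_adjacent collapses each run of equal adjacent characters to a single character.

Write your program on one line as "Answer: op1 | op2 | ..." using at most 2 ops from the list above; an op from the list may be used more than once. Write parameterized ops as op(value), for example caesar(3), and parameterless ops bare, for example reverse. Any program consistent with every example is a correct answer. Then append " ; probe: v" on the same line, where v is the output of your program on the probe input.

dedupe_adjacent | reverse ; probe: "eyi"

Check, running the answer program on each example:
  "dogzkaeb" -> "dogzkaeb" -> "beakzgod"
  "jowtd" -> "jowtd" -> "dtwoj"
  "uytjhjva" -> "uytjhjva" -> "avjhjtyu"
  "efwzuk" -> "efwzuk" -> "kuzwfe"
  "vxogjicyy" -> "vxogjicy" -> "ycijgoxv"
  "yzyfnys" -> "yzyfnys" -> "synfyzy"
  probe: "iye" -> "iye" -> "eyi"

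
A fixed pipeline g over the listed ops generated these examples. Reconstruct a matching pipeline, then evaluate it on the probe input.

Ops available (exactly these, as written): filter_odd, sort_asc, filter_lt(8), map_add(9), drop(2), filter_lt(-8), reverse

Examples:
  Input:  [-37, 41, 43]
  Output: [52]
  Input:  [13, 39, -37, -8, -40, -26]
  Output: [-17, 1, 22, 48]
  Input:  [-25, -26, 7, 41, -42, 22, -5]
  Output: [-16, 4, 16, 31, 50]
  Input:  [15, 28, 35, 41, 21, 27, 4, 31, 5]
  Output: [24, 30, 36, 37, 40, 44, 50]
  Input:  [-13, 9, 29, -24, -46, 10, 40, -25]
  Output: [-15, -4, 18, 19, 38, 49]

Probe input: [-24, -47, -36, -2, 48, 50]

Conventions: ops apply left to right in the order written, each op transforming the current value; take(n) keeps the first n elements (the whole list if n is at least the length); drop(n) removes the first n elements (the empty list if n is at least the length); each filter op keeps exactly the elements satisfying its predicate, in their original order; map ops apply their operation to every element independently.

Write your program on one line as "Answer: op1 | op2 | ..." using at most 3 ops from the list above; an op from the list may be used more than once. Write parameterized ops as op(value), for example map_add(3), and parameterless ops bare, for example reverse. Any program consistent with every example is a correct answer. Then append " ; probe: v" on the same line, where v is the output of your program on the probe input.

sort_asc | drop(2) | map_add(9) ; probe: [-15, 7, 57, 59]

Check, running the answer program on each example:
  [-37, 41, 43] -> [-37, 41, 43] -> [43] -> [52]
  [13, 39, -37, -8, -40, -26] -> [-40, -37, -26, -8, 13, 39] -> [-26, -8, 13, 39] -> [-17, 1, 22, 48]
  [-25, -26, 7, 41, -42, 22, -5] -> [-42, -26, -25, -5, 7, 22, 41] -> [-25, -5, 7, 22, 41] -> [-16, 4, 16, 31, 50]
  [15, 28, 35, 41, 21, 27, 4, 31, 5] -> [4, 5, 15, 21, 27, 28, 31, 35, 41] -> [15, 21, 27, 28, 31, 35, 41] -> [24, 30, 36, 37, 40, 44, 50]
  [-13, 9, 29, -24, -46, 10, 40, -25] -> [-46, -25, -24, -13, 9, 10, 29, 40] -> [-24, -13, 9, 10, 29, 40] -> [-15, -4, 18, 19, 38, 49]
  probe: [-24, -47, -36, -2, 48, 50] -> [-47, -36, -24, -2, 48, 50] -> [-24, -2, 48, 50] -> [-15, 7, 57, 59]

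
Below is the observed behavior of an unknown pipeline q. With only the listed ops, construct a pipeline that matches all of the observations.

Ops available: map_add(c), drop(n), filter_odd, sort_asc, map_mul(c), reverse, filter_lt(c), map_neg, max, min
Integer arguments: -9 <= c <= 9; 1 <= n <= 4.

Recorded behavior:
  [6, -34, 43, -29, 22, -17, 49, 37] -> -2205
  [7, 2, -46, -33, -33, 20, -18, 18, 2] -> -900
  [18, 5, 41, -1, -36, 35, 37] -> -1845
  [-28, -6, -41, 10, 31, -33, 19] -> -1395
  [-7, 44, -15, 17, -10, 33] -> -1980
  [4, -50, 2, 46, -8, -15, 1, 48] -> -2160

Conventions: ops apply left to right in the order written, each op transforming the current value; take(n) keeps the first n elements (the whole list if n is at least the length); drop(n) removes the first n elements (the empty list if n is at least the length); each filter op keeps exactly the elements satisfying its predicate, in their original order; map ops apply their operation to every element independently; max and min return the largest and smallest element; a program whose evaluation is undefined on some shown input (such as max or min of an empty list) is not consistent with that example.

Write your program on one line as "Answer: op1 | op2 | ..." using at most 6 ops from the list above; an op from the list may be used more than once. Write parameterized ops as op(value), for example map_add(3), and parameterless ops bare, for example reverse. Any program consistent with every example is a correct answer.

reverse | map_mul(-5) | sort_asc | filter_lt(7) | map_mul(9) | min

Check, running the answer program on each example:
  [6, -34, 43, -29, 22, -17, 49, 37] -> [37, 49, -17, 22, -29, 43, -34, 6] -> [-185, -245, 85, -110, 145, -215, 170, -30] -> [-245, -215, -185, -110, -30, 85, 145, 170] -> [-245, -215, -185, -110, -30] -> [-2205, -1935, -1665, -990, -270] -> -2205
  [7, 2, -46, -33, -33, 20, -18, 18, 2] -> [2, 18, -18, 20, -33, -33, -46, 2, 7] -> [-10, -90, 90, -100, 165, 165, 230, -10, -35] -> [-100, -90, -35, -10, -10, 90, 165, 165, 230] -> [-100, -90, -35, -10, -10] -> [-900, -810, -315, -90, -90] -> -900
  [18, 5, 41, -1, -36, 35, 37] -> [37, 35, -36, -1, 41, 5, 18] -> [-185, -175, 180, 5, -205, -25, -90] -> [-205, -185, -175, -90, -25, 5, 180] -> [-205, -185, -175, -90, -25, 5] -> [-1845, -1665, -1575, -810, -225, 45] -> -1845
  [-28, -6, -41, 10, 31, -33, 19] -> [19, -33, 31, 10, -41, -6, -28] -> [-95, 165, -155, -50, 205, 30, 140] -> [-155, -95, -50, 30, 140, 165, 205] -> [-155, -95, -50] -> [-1395, -855, -450] -> -1395
  [-7, 44, -15, 17, -10, 33] -> [33, -10, 17, -15, 44, -7] -> [-165, 50, -85, 75, -220, 35] -> [-220, -165, -85, 35, 50, 75] -> [-220, -165, -85] -> [-1980, -1485, -765] -> -1980
  [4, -50, 2, 46, -8, -15, 1, 48] -> [48, 1, -15, -8, 46, 2, -50, 4] -> [-240, -5, 75, 40, -230, -10, 250, -20] -> [-240, -230, -20, -10, -5, 40, 75, 250] -> [-240, -230, -20, -10, -5] -> [-2160, -2070, -180, -90, -45] -> -2160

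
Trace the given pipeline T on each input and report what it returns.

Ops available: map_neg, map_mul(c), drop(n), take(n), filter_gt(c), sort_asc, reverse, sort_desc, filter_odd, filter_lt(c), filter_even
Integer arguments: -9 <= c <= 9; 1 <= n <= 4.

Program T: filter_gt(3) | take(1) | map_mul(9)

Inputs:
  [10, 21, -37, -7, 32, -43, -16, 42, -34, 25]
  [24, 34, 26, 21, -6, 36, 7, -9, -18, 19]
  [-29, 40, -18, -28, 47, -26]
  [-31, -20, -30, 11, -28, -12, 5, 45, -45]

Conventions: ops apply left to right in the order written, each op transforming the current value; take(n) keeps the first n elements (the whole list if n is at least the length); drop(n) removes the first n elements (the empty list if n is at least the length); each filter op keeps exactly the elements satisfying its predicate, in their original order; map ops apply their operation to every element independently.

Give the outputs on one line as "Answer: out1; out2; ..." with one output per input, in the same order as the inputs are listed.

[90]; [216]; [360]; [99]

Execution, op by op:
  [10, 21, -37, -7, 32, -43, -16, 42, -34, 25] -> [10, 21, 32, 42, 25] -> [10] -> [90]
  [24, 34, 26, 21, -6, 36, 7, -9, -18, 19] -> [24, 34, 26, 21, 36, 7, 19] -> [24] -> [216]
  [-29, 40, -18, -28, 47, -26] -> [40, 47] -> [40] -> [360]
  [-31, -20, -30, 11, -28, -12, 5, 45, -45] -> [11, 5, 45] -> [11] -> [99]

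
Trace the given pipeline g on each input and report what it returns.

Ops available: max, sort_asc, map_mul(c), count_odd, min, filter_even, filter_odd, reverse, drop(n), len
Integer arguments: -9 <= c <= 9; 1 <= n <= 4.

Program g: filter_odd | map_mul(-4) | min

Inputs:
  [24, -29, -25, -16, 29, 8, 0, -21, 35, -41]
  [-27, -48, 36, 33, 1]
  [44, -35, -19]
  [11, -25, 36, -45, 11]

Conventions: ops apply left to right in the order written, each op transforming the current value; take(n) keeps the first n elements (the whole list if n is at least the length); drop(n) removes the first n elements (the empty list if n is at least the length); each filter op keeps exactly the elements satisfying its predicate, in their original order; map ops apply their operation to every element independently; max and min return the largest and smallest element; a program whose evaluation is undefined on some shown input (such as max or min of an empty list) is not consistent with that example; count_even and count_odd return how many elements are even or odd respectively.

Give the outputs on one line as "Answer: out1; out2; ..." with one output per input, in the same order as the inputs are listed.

Execution, op by op:
  [24, -29, -25, -16, 29, 8, 0, -21, 35, -41] -> [-29, -25, 29, -21, 35, -41] -> [116, 100, -116, 84, -140, 164] -> -140
  [-27, -48, 36, 33, 1] -> [-27, 33, 1] -> [108, -132, -4] -> -132
  [44, -35, -19] -> [-35, -19] -> [140, 76] -> 76
  [11, -25, 36, -45, 11] -> [11, -25, -45, 11] -> [-44, 100, 180, -44] -> -44

-140; -132; 76; -44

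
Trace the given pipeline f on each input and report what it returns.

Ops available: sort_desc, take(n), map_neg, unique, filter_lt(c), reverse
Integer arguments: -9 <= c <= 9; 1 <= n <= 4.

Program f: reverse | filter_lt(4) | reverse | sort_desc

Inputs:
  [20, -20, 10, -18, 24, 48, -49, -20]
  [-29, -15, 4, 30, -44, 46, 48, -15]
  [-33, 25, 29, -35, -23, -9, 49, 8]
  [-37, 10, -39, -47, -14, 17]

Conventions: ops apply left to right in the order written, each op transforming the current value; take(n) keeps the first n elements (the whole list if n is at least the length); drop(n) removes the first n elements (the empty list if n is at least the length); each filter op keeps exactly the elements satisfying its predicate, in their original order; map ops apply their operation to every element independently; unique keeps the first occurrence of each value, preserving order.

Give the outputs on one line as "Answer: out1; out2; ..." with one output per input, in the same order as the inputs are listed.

Execution, op by op:
  [20, -20, 10, -18, 24, 48, -49, -20] -> [-20, -49, 48, 24, -18, 10, -20, 20] -> [-20, -49, -18, -20] -> [-20, -18, -49, -20] -> [-18, -20, -20, -49]
  [-29, -15, 4, 30, -44, 46, 48, -15] -> [-15, 48, 46, -44, 30, 4, -15, -29] -> [-15, -44, -15, -29] -> [-29, -15, -44, -15] -> [-15, -15, -29, -44]
  [-33, 25, 29, -35, -23, -9, 49, 8] -> [8, 49, -9, -23, -35, 29, 25, -33] -> [-9, -23, -35, -33] -> [-33, -35, -23, -9] -> [-9, -23, -33, -35]
  [-37, 10, -39, -47, -14, 17] -> [17, -14, -47, -39, 10, -37] -> [-14, -47, -39, -37] -> [-37, -39, -47, -14] -> [-14, -37, -39, -47]

[-18, -20, -20, -49]; [-15, -15, -29, -44]; [-9, -23, -33, -35]; [-14, -37, -39, -47]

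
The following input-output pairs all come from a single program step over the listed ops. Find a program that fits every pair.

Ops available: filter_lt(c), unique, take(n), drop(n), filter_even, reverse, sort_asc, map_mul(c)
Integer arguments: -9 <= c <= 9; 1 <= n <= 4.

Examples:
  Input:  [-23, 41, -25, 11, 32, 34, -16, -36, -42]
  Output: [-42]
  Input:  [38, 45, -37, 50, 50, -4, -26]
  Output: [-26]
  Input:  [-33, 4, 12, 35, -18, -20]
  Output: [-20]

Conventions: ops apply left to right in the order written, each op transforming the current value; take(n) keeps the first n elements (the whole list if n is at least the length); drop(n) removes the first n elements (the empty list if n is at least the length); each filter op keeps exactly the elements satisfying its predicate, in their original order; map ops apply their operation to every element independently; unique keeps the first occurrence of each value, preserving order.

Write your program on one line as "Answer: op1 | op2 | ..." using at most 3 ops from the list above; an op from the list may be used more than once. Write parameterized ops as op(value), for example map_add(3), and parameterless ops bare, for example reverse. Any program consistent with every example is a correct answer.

filter_even | reverse | take(1)

Check, running the answer program on each example:
  [-23, 41, -25, 11, 32, 34, -16, -36, -42] -> [32, 34, -16, -36, -42] -> [-42, -36, -16, 34, 32] -> [-42]
  [38, 45, -37, 50, 50, -4, -26] -> [38, 50, 50, -4, -26] -> [-26, -4, 50, 50, 38] -> [-26]
  [-33, 4, 12, 35, -18, -20] -> [4, 12, -18, -20] -> [-20, -18, 12, 4] -> [-20]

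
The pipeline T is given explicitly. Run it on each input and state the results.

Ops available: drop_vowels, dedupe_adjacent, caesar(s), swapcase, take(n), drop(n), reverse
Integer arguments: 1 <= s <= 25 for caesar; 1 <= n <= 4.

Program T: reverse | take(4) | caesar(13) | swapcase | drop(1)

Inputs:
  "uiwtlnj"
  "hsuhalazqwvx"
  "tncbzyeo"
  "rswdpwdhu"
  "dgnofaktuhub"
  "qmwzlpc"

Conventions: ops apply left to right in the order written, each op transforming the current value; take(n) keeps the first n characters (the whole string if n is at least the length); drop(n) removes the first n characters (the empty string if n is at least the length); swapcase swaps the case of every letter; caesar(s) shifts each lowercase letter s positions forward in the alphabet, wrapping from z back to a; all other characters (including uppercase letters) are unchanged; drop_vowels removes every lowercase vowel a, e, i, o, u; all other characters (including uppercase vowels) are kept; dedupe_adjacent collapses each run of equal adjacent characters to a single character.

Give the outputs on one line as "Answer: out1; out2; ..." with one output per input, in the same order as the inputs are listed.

Execution, op by op:
  "uiwtlnj" -> "jnltwiu" -> "jnlt" -> "wayg" -> "WAYG" -> "AYG"
  "hsuhalazqwvx" -> "xvwqzalahush" -> "xvwq" -> "kijd" -> "KIJD" -> "IJD"
  "tncbzyeo" -> "oeyzbcnt" -> "oeyz" -> "brlm" -> "BRLM" -> "RLM"
  "rswdpwdhu" -> "uhdwpdwsr" -> "uhdw" -> "huqj" -> "HUQJ" -> "UQJ"
  "dgnofaktuhub" -> "buhutkafongd" -> "buhu" -> "ohuh" -> "OHUH" -> "HUH"
  "qmwzlpc" -> "cplzwmq" -> "cplz" -> "pcym" -> "PCYM" -> "CYM"

"AYG"; "IJD"; "RLM"; "UQJ"; "HUH"; "CYM"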